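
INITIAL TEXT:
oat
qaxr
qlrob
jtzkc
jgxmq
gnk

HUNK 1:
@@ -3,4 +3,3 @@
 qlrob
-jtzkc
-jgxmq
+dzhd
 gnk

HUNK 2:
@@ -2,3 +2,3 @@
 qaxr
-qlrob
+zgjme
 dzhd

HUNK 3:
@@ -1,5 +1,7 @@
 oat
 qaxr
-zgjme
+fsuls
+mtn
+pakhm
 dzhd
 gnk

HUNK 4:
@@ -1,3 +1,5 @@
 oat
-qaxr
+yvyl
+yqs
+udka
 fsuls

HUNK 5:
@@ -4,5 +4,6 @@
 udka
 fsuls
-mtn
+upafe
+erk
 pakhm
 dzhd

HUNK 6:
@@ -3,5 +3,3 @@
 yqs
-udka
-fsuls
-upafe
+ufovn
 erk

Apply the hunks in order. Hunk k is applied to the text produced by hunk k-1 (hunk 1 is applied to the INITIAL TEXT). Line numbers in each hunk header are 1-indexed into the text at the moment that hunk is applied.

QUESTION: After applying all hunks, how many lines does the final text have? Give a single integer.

Answer: 8

Derivation:
Hunk 1: at line 3 remove [jtzkc,jgxmq] add [dzhd] -> 5 lines: oat qaxr qlrob dzhd gnk
Hunk 2: at line 2 remove [qlrob] add [zgjme] -> 5 lines: oat qaxr zgjme dzhd gnk
Hunk 3: at line 1 remove [zgjme] add [fsuls,mtn,pakhm] -> 7 lines: oat qaxr fsuls mtn pakhm dzhd gnk
Hunk 4: at line 1 remove [qaxr] add [yvyl,yqs,udka] -> 9 lines: oat yvyl yqs udka fsuls mtn pakhm dzhd gnk
Hunk 5: at line 4 remove [mtn] add [upafe,erk] -> 10 lines: oat yvyl yqs udka fsuls upafe erk pakhm dzhd gnk
Hunk 6: at line 3 remove [udka,fsuls,upafe] add [ufovn] -> 8 lines: oat yvyl yqs ufovn erk pakhm dzhd gnk
Final line count: 8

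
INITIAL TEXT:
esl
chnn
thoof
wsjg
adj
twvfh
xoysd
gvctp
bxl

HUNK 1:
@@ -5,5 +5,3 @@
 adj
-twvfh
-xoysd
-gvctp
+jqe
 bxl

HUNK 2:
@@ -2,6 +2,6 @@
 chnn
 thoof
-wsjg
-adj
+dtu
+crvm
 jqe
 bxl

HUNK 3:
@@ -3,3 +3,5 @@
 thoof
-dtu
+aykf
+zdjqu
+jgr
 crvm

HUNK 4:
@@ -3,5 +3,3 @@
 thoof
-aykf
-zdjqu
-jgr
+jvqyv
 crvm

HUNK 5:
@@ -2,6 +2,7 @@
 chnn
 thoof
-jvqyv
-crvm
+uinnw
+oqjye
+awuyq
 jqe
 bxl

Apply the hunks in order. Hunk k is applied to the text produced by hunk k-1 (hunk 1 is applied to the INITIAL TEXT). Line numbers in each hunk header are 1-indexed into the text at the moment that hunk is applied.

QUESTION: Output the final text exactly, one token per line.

Hunk 1: at line 5 remove [twvfh,xoysd,gvctp] add [jqe] -> 7 lines: esl chnn thoof wsjg adj jqe bxl
Hunk 2: at line 2 remove [wsjg,adj] add [dtu,crvm] -> 7 lines: esl chnn thoof dtu crvm jqe bxl
Hunk 3: at line 3 remove [dtu] add [aykf,zdjqu,jgr] -> 9 lines: esl chnn thoof aykf zdjqu jgr crvm jqe bxl
Hunk 4: at line 3 remove [aykf,zdjqu,jgr] add [jvqyv] -> 7 lines: esl chnn thoof jvqyv crvm jqe bxl
Hunk 5: at line 2 remove [jvqyv,crvm] add [uinnw,oqjye,awuyq] -> 8 lines: esl chnn thoof uinnw oqjye awuyq jqe bxl

Answer: esl
chnn
thoof
uinnw
oqjye
awuyq
jqe
bxl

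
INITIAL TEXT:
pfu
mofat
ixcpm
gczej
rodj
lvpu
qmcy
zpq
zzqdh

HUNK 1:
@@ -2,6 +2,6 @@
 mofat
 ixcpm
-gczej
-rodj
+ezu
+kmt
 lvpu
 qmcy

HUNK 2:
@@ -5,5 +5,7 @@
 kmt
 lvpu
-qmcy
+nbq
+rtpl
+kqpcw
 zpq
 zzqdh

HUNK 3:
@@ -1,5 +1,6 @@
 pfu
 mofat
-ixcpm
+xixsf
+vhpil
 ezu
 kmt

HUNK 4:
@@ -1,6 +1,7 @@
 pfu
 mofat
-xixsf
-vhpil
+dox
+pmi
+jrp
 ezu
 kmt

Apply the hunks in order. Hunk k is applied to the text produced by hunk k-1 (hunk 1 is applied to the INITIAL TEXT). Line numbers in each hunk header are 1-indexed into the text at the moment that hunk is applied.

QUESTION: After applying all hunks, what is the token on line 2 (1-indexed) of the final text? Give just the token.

Answer: mofat

Derivation:
Hunk 1: at line 2 remove [gczej,rodj] add [ezu,kmt] -> 9 lines: pfu mofat ixcpm ezu kmt lvpu qmcy zpq zzqdh
Hunk 2: at line 5 remove [qmcy] add [nbq,rtpl,kqpcw] -> 11 lines: pfu mofat ixcpm ezu kmt lvpu nbq rtpl kqpcw zpq zzqdh
Hunk 3: at line 1 remove [ixcpm] add [xixsf,vhpil] -> 12 lines: pfu mofat xixsf vhpil ezu kmt lvpu nbq rtpl kqpcw zpq zzqdh
Hunk 4: at line 1 remove [xixsf,vhpil] add [dox,pmi,jrp] -> 13 lines: pfu mofat dox pmi jrp ezu kmt lvpu nbq rtpl kqpcw zpq zzqdh
Final line 2: mofat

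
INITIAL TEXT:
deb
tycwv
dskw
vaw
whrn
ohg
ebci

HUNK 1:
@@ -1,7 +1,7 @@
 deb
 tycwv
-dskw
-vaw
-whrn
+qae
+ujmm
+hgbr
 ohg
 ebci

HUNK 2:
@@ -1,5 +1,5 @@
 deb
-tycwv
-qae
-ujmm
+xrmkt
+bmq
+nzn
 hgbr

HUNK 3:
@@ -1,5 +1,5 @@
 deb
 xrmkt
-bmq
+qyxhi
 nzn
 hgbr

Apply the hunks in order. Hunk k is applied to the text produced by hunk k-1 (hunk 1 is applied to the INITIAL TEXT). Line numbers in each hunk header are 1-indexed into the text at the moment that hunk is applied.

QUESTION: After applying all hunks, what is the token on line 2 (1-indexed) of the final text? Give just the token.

Answer: xrmkt

Derivation:
Hunk 1: at line 1 remove [dskw,vaw,whrn] add [qae,ujmm,hgbr] -> 7 lines: deb tycwv qae ujmm hgbr ohg ebci
Hunk 2: at line 1 remove [tycwv,qae,ujmm] add [xrmkt,bmq,nzn] -> 7 lines: deb xrmkt bmq nzn hgbr ohg ebci
Hunk 3: at line 1 remove [bmq] add [qyxhi] -> 7 lines: deb xrmkt qyxhi nzn hgbr ohg ebci
Final line 2: xrmkt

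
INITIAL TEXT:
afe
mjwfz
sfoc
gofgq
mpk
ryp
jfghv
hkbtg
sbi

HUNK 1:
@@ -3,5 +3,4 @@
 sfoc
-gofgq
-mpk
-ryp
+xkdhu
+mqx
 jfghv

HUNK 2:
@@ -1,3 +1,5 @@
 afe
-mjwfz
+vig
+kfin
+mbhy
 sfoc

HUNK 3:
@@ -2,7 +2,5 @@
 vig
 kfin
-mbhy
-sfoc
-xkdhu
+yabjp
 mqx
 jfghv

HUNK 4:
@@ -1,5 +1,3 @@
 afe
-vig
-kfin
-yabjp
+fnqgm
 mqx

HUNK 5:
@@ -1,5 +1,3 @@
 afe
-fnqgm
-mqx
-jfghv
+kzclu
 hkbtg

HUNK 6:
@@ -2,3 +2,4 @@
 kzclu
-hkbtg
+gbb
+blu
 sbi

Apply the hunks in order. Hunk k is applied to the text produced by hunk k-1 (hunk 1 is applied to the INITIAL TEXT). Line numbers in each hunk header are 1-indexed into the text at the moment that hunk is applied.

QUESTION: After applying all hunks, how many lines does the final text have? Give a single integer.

Hunk 1: at line 3 remove [gofgq,mpk,ryp] add [xkdhu,mqx] -> 8 lines: afe mjwfz sfoc xkdhu mqx jfghv hkbtg sbi
Hunk 2: at line 1 remove [mjwfz] add [vig,kfin,mbhy] -> 10 lines: afe vig kfin mbhy sfoc xkdhu mqx jfghv hkbtg sbi
Hunk 3: at line 2 remove [mbhy,sfoc,xkdhu] add [yabjp] -> 8 lines: afe vig kfin yabjp mqx jfghv hkbtg sbi
Hunk 4: at line 1 remove [vig,kfin,yabjp] add [fnqgm] -> 6 lines: afe fnqgm mqx jfghv hkbtg sbi
Hunk 5: at line 1 remove [fnqgm,mqx,jfghv] add [kzclu] -> 4 lines: afe kzclu hkbtg sbi
Hunk 6: at line 2 remove [hkbtg] add [gbb,blu] -> 5 lines: afe kzclu gbb blu sbi
Final line count: 5

Answer: 5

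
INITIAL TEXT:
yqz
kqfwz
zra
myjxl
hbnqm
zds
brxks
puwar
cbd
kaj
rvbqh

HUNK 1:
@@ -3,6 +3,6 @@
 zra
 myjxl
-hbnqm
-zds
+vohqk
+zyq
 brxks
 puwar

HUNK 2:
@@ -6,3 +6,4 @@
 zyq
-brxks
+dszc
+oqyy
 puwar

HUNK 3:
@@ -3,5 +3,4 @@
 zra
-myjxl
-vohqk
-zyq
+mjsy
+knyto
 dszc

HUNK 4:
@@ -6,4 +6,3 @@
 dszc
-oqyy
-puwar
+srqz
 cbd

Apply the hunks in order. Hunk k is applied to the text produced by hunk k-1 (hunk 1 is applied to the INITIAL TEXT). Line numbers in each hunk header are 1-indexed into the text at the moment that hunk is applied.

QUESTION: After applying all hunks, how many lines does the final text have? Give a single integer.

Hunk 1: at line 3 remove [hbnqm,zds] add [vohqk,zyq] -> 11 lines: yqz kqfwz zra myjxl vohqk zyq brxks puwar cbd kaj rvbqh
Hunk 2: at line 6 remove [brxks] add [dszc,oqyy] -> 12 lines: yqz kqfwz zra myjxl vohqk zyq dszc oqyy puwar cbd kaj rvbqh
Hunk 3: at line 3 remove [myjxl,vohqk,zyq] add [mjsy,knyto] -> 11 lines: yqz kqfwz zra mjsy knyto dszc oqyy puwar cbd kaj rvbqh
Hunk 4: at line 6 remove [oqyy,puwar] add [srqz] -> 10 lines: yqz kqfwz zra mjsy knyto dszc srqz cbd kaj rvbqh
Final line count: 10

Answer: 10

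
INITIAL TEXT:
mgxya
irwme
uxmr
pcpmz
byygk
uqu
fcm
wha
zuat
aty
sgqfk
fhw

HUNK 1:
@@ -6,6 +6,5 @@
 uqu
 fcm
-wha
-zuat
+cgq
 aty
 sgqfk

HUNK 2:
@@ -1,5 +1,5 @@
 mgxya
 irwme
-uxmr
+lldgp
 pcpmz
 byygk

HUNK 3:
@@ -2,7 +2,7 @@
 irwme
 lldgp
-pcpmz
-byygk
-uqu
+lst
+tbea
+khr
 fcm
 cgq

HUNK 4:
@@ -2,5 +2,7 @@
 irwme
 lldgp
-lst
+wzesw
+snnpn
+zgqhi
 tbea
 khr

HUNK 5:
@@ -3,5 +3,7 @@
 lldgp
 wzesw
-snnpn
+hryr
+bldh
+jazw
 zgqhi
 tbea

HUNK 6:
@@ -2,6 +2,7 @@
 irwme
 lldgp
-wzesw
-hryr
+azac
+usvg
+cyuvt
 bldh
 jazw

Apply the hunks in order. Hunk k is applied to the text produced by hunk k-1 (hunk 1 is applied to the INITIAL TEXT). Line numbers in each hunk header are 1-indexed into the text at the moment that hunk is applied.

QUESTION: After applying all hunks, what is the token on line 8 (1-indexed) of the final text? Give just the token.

Answer: jazw

Derivation:
Hunk 1: at line 6 remove [wha,zuat] add [cgq] -> 11 lines: mgxya irwme uxmr pcpmz byygk uqu fcm cgq aty sgqfk fhw
Hunk 2: at line 1 remove [uxmr] add [lldgp] -> 11 lines: mgxya irwme lldgp pcpmz byygk uqu fcm cgq aty sgqfk fhw
Hunk 3: at line 2 remove [pcpmz,byygk,uqu] add [lst,tbea,khr] -> 11 lines: mgxya irwme lldgp lst tbea khr fcm cgq aty sgqfk fhw
Hunk 4: at line 2 remove [lst] add [wzesw,snnpn,zgqhi] -> 13 lines: mgxya irwme lldgp wzesw snnpn zgqhi tbea khr fcm cgq aty sgqfk fhw
Hunk 5: at line 3 remove [snnpn] add [hryr,bldh,jazw] -> 15 lines: mgxya irwme lldgp wzesw hryr bldh jazw zgqhi tbea khr fcm cgq aty sgqfk fhw
Hunk 6: at line 2 remove [wzesw,hryr] add [azac,usvg,cyuvt] -> 16 lines: mgxya irwme lldgp azac usvg cyuvt bldh jazw zgqhi tbea khr fcm cgq aty sgqfk fhw
Final line 8: jazw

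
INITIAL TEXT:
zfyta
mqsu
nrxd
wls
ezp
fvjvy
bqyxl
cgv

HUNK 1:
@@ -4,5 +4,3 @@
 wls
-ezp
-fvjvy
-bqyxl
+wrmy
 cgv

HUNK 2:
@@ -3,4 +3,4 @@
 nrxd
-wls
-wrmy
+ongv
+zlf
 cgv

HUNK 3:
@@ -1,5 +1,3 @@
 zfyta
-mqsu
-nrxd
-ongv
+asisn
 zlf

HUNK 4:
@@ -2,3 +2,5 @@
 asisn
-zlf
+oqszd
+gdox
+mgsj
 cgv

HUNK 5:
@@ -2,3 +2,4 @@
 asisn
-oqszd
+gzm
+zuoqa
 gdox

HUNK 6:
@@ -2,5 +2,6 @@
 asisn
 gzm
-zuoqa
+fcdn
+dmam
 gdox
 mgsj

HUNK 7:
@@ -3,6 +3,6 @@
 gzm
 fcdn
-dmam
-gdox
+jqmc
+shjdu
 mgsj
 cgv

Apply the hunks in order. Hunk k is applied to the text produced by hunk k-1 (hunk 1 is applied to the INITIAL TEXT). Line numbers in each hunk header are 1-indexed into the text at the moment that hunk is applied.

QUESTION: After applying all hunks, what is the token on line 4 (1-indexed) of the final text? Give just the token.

Hunk 1: at line 4 remove [ezp,fvjvy,bqyxl] add [wrmy] -> 6 lines: zfyta mqsu nrxd wls wrmy cgv
Hunk 2: at line 3 remove [wls,wrmy] add [ongv,zlf] -> 6 lines: zfyta mqsu nrxd ongv zlf cgv
Hunk 3: at line 1 remove [mqsu,nrxd,ongv] add [asisn] -> 4 lines: zfyta asisn zlf cgv
Hunk 4: at line 2 remove [zlf] add [oqszd,gdox,mgsj] -> 6 lines: zfyta asisn oqszd gdox mgsj cgv
Hunk 5: at line 2 remove [oqszd] add [gzm,zuoqa] -> 7 lines: zfyta asisn gzm zuoqa gdox mgsj cgv
Hunk 6: at line 2 remove [zuoqa] add [fcdn,dmam] -> 8 lines: zfyta asisn gzm fcdn dmam gdox mgsj cgv
Hunk 7: at line 3 remove [dmam,gdox] add [jqmc,shjdu] -> 8 lines: zfyta asisn gzm fcdn jqmc shjdu mgsj cgv
Final line 4: fcdn

Answer: fcdn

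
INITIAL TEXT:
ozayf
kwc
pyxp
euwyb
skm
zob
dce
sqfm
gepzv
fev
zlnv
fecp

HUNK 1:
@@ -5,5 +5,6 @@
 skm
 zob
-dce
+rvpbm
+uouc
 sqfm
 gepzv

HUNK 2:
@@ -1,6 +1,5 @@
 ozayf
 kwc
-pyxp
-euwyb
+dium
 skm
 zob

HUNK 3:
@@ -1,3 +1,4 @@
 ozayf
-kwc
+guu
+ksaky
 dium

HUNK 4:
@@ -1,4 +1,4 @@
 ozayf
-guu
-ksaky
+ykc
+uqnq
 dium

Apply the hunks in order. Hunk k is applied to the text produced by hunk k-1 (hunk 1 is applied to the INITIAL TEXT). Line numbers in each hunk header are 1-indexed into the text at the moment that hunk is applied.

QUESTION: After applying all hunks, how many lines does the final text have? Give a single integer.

Hunk 1: at line 5 remove [dce] add [rvpbm,uouc] -> 13 lines: ozayf kwc pyxp euwyb skm zob rvpbm uouc sqfm gepzv fev zlnv fecp
Hunk 2: at line 1 remove [pyxp,euwyb] add [dium] -> 12 lines: ozayf kwc dium skm zob rvpbm uouc sqfm gepzv fev zlnv fecp
Hunk 3: at line 1 remove [kwc] add [guu,ksaky] -> 13 lines: ozayf guu ksaky dium skm zob rvpbm uouc sqfm gepzv fev zlnv fecp
Hunk 4: at line 1 remove [guu,ksaky] add [ykc,uqnq] -> 13 lines: ozayf ykc uqnq dium skm zob rvpbm uouc sqfm gepzv fev zlnv fecp
Final line count: 13

Answer: 13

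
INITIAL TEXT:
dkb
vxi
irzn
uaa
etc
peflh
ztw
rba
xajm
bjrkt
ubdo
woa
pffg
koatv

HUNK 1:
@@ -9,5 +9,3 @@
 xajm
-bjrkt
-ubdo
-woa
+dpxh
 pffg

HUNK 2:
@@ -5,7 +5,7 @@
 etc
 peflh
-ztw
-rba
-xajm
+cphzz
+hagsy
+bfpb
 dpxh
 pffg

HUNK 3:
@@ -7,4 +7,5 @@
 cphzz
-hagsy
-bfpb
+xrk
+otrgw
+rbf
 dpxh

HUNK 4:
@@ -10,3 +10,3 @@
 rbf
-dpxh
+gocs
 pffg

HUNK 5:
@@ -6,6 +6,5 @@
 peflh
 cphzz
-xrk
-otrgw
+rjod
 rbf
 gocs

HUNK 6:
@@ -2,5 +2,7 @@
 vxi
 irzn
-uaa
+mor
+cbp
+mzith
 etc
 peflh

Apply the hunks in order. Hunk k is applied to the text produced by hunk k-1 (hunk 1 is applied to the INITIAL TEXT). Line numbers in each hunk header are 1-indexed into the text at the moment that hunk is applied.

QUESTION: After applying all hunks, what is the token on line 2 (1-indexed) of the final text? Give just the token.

Answer: vxi

Derivation:
Hunk 1: at line 9 remove [bjrkt,ubdo,woa] add [dpxh] -> 12 lines: dkb vxi irzn uaa etc peflh ztw rba xajm dpxh pffg koatv
Hunk 2: at line 5 remove [ztw,rba,xajm] add [cphzz,hagsy,bfpb] -> 12 lines: dkb vxi irzn uaa etc peflh cphzz hagsy bfpb dpxh pffg koatv
Hunk 3: at line 7 remove [hagsy,bfpb] add [xrk,otrgw,rbf] -> 13 lines: dkb vxi irzn uaa etc peflh cphzz xrk otrgw rbf dpxh pffg koatv
Hunk 4: at line 10 remove [dpxh] add [gocs] -> 13 lines: dkb vxi irzn uaa etc peflh cphzz xrk otrgw rbf gocs pffg koatv
Hunk 5: at line 6 remove [xrk,otrgw] add [rjod] -> 12 lines: dkb vxi irzn uaa etc peflh cphzz rjod rbf gocs pffg koatv
Hunk 6: at line 2 remove [uaa] add [mor,cbp,mzith] -> 14 lines: dkb vxi irzn mor cbp mzith etc peflh cphzz rjod rbf gocs pffg koatv
Final line 2: vxi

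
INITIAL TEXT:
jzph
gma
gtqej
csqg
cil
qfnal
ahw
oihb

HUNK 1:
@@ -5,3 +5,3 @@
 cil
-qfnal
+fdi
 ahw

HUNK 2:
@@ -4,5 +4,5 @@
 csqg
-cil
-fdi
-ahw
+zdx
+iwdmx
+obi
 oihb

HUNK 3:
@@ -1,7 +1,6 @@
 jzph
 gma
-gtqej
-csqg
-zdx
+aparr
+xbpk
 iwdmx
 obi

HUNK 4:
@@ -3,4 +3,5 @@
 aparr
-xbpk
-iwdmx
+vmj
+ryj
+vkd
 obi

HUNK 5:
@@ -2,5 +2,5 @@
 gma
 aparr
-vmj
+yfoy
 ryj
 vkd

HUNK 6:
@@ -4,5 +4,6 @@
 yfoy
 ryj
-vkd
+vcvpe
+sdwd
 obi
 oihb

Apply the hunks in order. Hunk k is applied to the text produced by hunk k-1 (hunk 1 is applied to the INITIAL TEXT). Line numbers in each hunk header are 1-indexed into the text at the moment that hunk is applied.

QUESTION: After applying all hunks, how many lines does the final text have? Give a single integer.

Answer: 9

Derivation:
Hunk 1: at line 5 remove [qfnal] add [fdi] -> 8 lines: jzph gma gtqej csqg cil fdi ahw oihb
Hunk 2: at line 4 remove [cil,fdi,ahw] add [zdx,iwdmx,obi] -> 8 lines: jzph gma gtqej csqg zdx iwdmx obi oihb
Hunk 3: at line 1 remove [gtqej,csqg,zdx] add [aparr,xbpk] -> 7 lines: jzph gma aparr xbpk iwdmx obi oihb
Hunk 4: at line 3 remove [xbpk,iwdmx] add [vmj,ryj,vkd] -> 8 lines: jzph gma aparr vmj ryj vkd obi oihb
Hunk 5: at line 2 remove [vmj] add [yfoy] -> 8 lines: jzph gma aparr yfoy ryj vkd obi oihb
Hunk 6: at line 4 remove [vkd] add [vcvpe,sdwd] -> 9 lines: jzph gma aparr yfoy ryj vcvpe sdwd obi oihb
Final line count: 9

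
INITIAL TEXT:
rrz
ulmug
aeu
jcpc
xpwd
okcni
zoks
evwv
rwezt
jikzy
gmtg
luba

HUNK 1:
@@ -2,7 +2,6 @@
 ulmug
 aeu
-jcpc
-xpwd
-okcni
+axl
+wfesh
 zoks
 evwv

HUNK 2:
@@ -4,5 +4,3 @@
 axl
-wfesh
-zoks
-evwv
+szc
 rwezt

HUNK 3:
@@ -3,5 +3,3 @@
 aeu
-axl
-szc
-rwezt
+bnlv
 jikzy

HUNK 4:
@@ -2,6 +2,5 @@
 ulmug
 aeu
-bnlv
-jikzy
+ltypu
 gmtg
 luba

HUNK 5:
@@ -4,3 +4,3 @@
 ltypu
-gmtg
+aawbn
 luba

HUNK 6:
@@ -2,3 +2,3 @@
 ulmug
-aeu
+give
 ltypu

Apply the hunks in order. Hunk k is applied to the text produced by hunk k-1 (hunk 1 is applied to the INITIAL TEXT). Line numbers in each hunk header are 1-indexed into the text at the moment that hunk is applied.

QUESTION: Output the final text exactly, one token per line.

Hunk 1: at line 2 remove [jcpc,xpwd,okcni] add [axl,wfesh] -> 11 lines: rrz ulmug aeu axl wfesh zoks evwv rwezt jikzy gmtg luba
Hunk 2: at line 4 remove [wfesh,zoks,evwv] add [szc] -> 9 lines: rrz ulmug aeu axl szc rwezt jikzy gmtg luba
Hunk 3: at line 3 remove [axl,szc,rwezt] add [bnlv] -> 7 lines: rrz ulmug aeu bnlv jikzy gmtg luba
Hunk 4: at line 2 remove [bnlv,jikzy] add [ltypu] -> 6 lines: rrz ulmug aeu ltypu gmtg luba
Hunk 5: at line 4 remove [gmtg] add [aawbn] -> 6 lines: rrz ulmug aeu ltypu aawbn luba
Hunk 6: at line 2 remove [aeu] add [give] -> 6 lines: rrz ulmug give ltypu aawbn luba

Answer: rrz
ulmug
give
ltypu
aawbn
luba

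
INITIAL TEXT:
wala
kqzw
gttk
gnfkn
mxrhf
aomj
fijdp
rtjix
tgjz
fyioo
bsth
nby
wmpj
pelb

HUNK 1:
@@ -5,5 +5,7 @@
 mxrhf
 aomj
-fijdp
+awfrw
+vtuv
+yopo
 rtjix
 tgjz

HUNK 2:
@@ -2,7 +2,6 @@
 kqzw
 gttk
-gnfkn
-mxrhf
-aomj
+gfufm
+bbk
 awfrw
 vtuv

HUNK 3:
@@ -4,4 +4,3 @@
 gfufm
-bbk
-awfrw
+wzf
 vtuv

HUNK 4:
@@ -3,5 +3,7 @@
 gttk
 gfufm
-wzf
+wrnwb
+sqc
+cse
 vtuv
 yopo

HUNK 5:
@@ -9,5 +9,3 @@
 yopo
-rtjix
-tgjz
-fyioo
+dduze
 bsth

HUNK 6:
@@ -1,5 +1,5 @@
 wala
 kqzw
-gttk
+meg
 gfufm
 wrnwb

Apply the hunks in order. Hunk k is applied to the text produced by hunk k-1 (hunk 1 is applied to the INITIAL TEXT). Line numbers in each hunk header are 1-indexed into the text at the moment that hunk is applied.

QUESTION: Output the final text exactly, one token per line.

Answer: wala
kqzw
meg
gfufm
wrnwb
sqc
cse
vtuv
yopo
dduze
bsth
nby
wmpj
pelb

Derivation:
Hunk 1: at line 5 remove [fijdp] add [awfrw,vtuv,yopo] -> 16 lines: wala kqzw gttk gnfkn mxrhf aomj awfrw vtuv yopo rtjix tgjz fyioo bsth nby wmpj pelb
Hunk 2: at line 2 remove [gnfkn,mxrhf,aomj] add [gfufm,bbk] -> 15 lines: wala kqzw gttk gfufm bbk awfrw vtuv yopo rtjix tgjz fyioo bsth nby wmpj pelb
Hunk 3: at line 4 remove [bbk,awfrw] add [wzf] -> 14 lines: wala kqzw gttk gfufm wzf vtuv yopo rtjix tgjz fyioo bsth nby wmpj pelb
Hunk 4: at line 3 remove [wzf] add [wrnwb,sqc,cse] -> 16 lines: wala kqzw gttk gfufm wrnwb sqc cse vtuv yopo rtjix tgjz fyioo bsth nby wmpj pelb
Hunk 5: at line 9 remove [rtjix,tgjz,fyioo] add [dduze] -> 14 lines: wala kqzw gttk gfufm wrnwb sqc cse vtuv yopo dduze bsth nby wmpj pelb
Hunk 6: at line 1 remove [gttk] add [meg] -> 14 lines: wala kqzw meg gfufm wrnwb sqc cse vtuv yopo dduze bsth nby wmpj pelb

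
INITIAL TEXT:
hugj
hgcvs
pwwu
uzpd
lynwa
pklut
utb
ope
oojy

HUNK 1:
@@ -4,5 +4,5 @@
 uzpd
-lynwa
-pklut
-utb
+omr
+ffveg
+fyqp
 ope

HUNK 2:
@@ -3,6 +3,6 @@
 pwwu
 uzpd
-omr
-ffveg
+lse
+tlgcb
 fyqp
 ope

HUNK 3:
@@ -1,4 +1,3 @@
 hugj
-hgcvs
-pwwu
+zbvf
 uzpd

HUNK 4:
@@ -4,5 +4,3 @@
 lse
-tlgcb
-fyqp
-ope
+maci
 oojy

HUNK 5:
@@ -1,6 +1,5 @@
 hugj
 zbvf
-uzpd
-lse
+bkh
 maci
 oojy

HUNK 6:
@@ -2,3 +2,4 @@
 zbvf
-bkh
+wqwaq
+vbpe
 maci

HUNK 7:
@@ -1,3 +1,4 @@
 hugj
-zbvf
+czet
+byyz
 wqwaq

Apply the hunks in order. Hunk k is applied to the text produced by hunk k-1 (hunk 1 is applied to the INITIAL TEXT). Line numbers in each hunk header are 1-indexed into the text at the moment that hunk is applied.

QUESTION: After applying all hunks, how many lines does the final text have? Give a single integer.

Answer: 7

Derivation:
Hunk 1: at line 4 remove [lynwa,pklut,utb] add [omr,ffveg,fyqp] -> 9 lines: hugj hgcvs pwwu uzpd omr ffveg fyqp ope oojy
Hunk 2: at line 3 remove [omr,ffveg] add [lse,tlgcb] -> 9 lines: hugj hgcvs pwwu uzpd lse tlgcb fyqp ope oojy
Hunk 3: at line 1 remove [hgcvs,pwwu] add [zbvf] -> 8 lines: hugj zbvf uzpd lse tlgcb fyqp ope oojy
Hunk 4: at line 4 remove [tlgcb,fyqp,ope] add [maci] -> 6 lines: hugj zbvf uzpd lse maci oojy
Hunk 5: at line 1 remove [uzpd,lse] add [bkh] -> 5 lines: hugj zbvf bkh maci oojy
Hunk 6: at line 2 remove [bkh] add [wqwaq,vbpe] -> 6 lines: hugj zbvf wqwaq vbpe maci oojy
Hunk 7: at line 1 remove [zbvf] add [czet,byyz] -> 7 lines: hugj czet byyz wqwaq vbpe maci oojy
Final line count: 7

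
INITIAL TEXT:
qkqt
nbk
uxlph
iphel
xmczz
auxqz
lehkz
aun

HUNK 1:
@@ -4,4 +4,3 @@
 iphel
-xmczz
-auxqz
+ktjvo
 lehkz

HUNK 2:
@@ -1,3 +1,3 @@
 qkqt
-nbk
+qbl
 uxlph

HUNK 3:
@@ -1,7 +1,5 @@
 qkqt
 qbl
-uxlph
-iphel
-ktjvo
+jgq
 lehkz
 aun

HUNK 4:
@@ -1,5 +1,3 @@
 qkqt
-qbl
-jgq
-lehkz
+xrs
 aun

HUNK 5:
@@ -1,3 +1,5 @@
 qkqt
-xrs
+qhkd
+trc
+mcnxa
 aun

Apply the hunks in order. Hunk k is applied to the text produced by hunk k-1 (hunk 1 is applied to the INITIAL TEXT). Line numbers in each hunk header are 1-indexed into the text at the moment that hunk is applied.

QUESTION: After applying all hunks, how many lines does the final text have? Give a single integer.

Hunk 1: at line 4 remove [xmczz,auxqz] add [ktjvo] -> 7 lines: qkqt nbk uxlph iphel ktjvo lehkz aun
Hunk 2: at line 1 remove [nbk] add [qbl] -> 7 lines: qkqt qbl uxlph iphel ktjvo lehkz aun
Hunk 3: at line 1 remove [uxlph,iphel,ktjvo] add [jgq] -> 5 lines: qkqt qbl jgq lehkz aun
Hunk 4: at line 1 remove [qbl,jgq,lehkz] add [xrs] -> 3 lines: qkqt xrs aun
Hunk 5: at line 1 remove [xrs] add [qhkd,trc,mcnxa] -> 5 lines: qkqt qhkd trc mcnxa aun
Final line count: 5

Answer: 5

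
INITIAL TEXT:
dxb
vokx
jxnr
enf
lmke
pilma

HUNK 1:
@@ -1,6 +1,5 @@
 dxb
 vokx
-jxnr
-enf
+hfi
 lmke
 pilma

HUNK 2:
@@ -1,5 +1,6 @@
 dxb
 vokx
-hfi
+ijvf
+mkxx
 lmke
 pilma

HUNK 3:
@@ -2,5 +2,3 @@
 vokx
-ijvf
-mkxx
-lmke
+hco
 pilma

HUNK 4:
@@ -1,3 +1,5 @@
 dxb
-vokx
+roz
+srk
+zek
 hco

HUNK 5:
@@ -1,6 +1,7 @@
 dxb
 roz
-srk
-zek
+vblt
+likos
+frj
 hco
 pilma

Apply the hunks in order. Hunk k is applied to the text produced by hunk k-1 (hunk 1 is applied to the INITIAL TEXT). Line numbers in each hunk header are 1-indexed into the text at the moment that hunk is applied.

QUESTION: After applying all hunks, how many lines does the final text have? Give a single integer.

Hunk 1: at line 1 remove [jxnr,enf] add [hfi] -> 5 lines: dxb vokx hfi lmke pilma
Hunk 2: at line 1 remove [hfi] add [ijvf,mkxx] -> 6 lines: dxb vokx ijvf mkxx lmke pilma
Hunk 3: at line 2 remove [ijvf,mkxx,lmke] add [hco] -> 4 lines: dxb vokx hco pilma
Hunk 4: at line 1 remove [vokx] add [roz,srk,zek] -> 6 lines: dxb roz srk zek hco pilma
Hunk 5: at line 1 remove [srk,zek] add [vblt,likos,frj] -> 7 lines: dxb roz vblt likos frj hco pilma
Final line count: 7

Answer: 7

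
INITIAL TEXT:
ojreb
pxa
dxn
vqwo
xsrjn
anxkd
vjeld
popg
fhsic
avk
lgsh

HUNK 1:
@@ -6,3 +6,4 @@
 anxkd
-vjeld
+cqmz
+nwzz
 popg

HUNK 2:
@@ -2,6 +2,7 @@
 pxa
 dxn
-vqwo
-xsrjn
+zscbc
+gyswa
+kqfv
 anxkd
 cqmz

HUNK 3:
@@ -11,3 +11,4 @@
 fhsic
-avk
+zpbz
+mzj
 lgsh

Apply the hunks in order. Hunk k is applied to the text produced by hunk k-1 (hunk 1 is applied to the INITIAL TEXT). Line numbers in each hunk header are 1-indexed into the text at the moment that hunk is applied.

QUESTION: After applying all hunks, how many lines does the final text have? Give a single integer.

Hunk 1: at line 6 remove [vjeld] add [cqmz,nwzz] -> 12 lines: ojreb pxa dxn vqwo xsrjn anxkd cqmz nwzz popg fhsic avk lgsh
Hunk 2: at line 2 remove [vqwo,xsrjn] add [zscbc,gyswa,kqfv] -> 13 lines: ojreb pxa dxn zscbc gyswa kqfv anxkd cqmz nwzz popg fhsic avk lgsh
Hunk 3: at line 11 remove [avk] add [zpbz,mzj] -> 14 lines: ojreb pxa dxn zscbc gyswa kqfv anxkd cqmz nwzz popg fhsic zpbz mzj lgsh
Final line count: 14

Answer: 14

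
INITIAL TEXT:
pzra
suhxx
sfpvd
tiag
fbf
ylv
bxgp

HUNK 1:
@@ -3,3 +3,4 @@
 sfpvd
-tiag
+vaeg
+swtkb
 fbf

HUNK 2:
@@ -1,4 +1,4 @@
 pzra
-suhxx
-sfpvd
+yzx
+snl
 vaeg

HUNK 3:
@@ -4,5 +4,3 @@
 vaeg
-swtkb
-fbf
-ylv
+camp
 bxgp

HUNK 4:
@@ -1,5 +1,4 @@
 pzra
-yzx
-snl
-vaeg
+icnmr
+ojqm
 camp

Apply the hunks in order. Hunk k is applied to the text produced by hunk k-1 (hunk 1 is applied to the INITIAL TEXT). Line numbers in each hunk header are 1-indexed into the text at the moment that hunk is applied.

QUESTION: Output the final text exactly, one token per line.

Answer: pzra
icnmr
ojqm
camp
bxgp

Derivation:
Hunk 1: at line 3 remove [tiag] add [vaeg,swtkb] -> 8 lines: pzra suhxx sfpvd vaeg swtkb fbf ylv bxgp
Hunk 2: at line 1 remove [suhxx,sfpvd] add [yzx,snl] -> 8 lines: pzra yzx snl vaeg swtkb fbf ylv bxgp
Hunk 3: at line 4 remove [swtkb,fbf,ylv] add [camp] -> 6 lines: pzra yzx snl vaeg camp bxgp
Hunk 4: at line 1 remove [yzx,snl,vaeg] add [icnmr,ojqm] -> 5 lines: pzra icnmr ojqm camp bxgp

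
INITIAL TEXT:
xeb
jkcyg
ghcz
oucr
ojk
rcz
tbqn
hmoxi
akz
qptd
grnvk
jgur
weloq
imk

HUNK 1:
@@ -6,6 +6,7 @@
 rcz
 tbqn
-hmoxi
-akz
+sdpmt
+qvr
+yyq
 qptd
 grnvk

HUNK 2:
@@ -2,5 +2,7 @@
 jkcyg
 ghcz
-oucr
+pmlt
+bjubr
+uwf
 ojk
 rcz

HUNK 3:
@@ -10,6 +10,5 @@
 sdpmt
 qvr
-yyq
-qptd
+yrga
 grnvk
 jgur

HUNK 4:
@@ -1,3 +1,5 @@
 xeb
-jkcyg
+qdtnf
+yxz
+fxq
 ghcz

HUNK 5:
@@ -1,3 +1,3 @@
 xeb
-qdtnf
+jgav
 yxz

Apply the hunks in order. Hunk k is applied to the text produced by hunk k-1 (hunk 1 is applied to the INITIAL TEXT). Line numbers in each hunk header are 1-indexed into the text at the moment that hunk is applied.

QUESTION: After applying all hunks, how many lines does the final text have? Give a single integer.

Hunk 1: at line 6 remove [hmoxi,akz] add [sdpmt,qvr,yyq] -> 15 lines: xeb jkcyg ghcz oucr ojk rcz tbqn sdpmt qvr yyq qptd grnvk jgur weloq imk
Hunk 2: at line 2 remove [oucr] add [pmlt,bjubr,uwf] -> 17 lines: xeb jkcyg ghcz pmlt bjubr uwf ojk rcz tbqn sdpmt qvr yyq qptd grnvk jgur weloq imk
Hunk 3: at line 10 remove [yyq,qptd] add [yrga] -> 16 lines: xeb jkcyg ghcz pmlt bjubr uwf ojk rcz tbqn sdpmt qvr yrga grnvk jgur weloq imk
Hunk 4: at line 1 remove [jkcyg] add [qdtnf,yxz,fxq] -> 18 lines: xeb qdtnf yxz fxq ghcz pmlt bjubr uwf ojk rcz tbqn sdpmt qvr yrga grnvk jgur weloq imk
Hunk 5: at line 1 remove [qdtnf] add [jgav] -> 18 lines: xeb jgav yxz fxq ghcz pmlt bjubr uwf ojk rcz tbqn sdpmt qvr yrga grnvk jgur weloq imk
Final line count: 18

Answer: 18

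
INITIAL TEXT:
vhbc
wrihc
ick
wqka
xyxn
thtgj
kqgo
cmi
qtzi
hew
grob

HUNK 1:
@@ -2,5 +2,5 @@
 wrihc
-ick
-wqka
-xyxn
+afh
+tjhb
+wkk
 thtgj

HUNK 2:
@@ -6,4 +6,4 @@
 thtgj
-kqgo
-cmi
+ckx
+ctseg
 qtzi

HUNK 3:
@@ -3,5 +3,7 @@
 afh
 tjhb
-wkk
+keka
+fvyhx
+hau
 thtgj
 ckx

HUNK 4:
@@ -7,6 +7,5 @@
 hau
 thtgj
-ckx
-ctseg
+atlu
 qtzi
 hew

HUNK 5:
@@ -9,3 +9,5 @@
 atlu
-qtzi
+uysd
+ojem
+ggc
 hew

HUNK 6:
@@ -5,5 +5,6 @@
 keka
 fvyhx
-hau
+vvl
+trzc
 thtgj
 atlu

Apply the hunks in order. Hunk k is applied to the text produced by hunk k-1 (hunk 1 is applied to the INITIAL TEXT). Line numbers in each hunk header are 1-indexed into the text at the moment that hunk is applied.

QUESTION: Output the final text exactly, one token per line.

Hunk 1: at line 2 remove [ick,wqka,xyxn] add [afh,tjhb,wkk] -> 11 lines: vhbc wrihc afh tjhb wkk thtgj kqgo cmi qtzi hew grob
Hunk 2: at line 6 remove [kqgo,cmi] add [ckx,ctseg] -> 11 lines: vhbc wrihc afh tjhb wkk thtgj ckx ctseg qtzi hew grob
Hunk 3: at line 3 remove [wkk] add [keka,fvyhx,hau] -> 13 lines: vhbc wrihc afh tjhb keka fvyhx hau thtgj ckx ctseg qtzi hew grob
Hunk 4: at line 7 remove [ckx,ctseg] add [atlu] -> 12 lines: vhbc wrihc afh tjhb keka fvyhx hau thtgj atlu qtzi hew grob
Hunk 5: at line 9 remove [qtzi] add [uysd,ojem,ggc] -> 14 lines: vhbc wrihc afh tjhb keka fvyhx hau thtgj atlu uysd ojem ggc hew grob
Hunk 6: at line 5 remove [hau] add [vvl,trzc] -> 15 lines: vhbc wrihc afh tjhb keka fvyhx vvl trzc thtgj atlu uysd ojem ggc hew grob

Answer: vhbc
wrihc
afh
tjhb
keka
fvyhx
vvl
trzc
thtgj
atlu
uysd
ojem
ggc
hew
grob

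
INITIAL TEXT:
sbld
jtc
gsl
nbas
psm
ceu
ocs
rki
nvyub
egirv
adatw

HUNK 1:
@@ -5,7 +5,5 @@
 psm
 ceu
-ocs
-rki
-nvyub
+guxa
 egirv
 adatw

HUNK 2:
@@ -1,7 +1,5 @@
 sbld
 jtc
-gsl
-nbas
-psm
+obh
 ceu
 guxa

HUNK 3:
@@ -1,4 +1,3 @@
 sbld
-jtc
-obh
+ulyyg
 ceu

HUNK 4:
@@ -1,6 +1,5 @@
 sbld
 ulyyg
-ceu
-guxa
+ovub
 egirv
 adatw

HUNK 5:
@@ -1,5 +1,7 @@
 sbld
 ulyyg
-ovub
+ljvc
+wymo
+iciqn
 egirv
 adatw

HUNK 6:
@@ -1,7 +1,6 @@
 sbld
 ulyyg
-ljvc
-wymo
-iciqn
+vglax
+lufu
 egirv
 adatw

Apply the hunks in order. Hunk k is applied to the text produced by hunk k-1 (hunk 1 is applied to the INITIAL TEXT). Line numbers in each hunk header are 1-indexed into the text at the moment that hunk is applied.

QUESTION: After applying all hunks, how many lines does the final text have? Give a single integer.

Hunk 1: at line 5 remove [ocs,rki,nvyub] add [guxa] -> 9 lines: sbld jtc gsl nbas psm ceu guxa egirv adatw
Hunk 2: at line 1 remove [gsl,nbas,psm] add [obh] -> 7 lines: sbld jtc obh ceu guxa egirv adatw
Hunk 3: at line 1 remove [jtc,obh] add [ulyyg] -> 6 lines: sbld ulyyg ceu guxa egirv adatw
Hunk 4: at line 1 remove [ceu,guxa] add [ovub] -> 5 lines: sbld ulyyg ovub egirv adatw
Hunk 5: at line 1 remove [ovub] add [ljvc,wymo,iciqn] -> 7 lines: sbld ulyyg ljvc wymo iciqn egirv adatw
Hunk 6: at line 1 remove [ljvc,wymo,iciqn] add [vglax,lufu] -> 6 lines: sbld ulyyg vglax lufu egirv adatw
Final line count: 6

Answer: 6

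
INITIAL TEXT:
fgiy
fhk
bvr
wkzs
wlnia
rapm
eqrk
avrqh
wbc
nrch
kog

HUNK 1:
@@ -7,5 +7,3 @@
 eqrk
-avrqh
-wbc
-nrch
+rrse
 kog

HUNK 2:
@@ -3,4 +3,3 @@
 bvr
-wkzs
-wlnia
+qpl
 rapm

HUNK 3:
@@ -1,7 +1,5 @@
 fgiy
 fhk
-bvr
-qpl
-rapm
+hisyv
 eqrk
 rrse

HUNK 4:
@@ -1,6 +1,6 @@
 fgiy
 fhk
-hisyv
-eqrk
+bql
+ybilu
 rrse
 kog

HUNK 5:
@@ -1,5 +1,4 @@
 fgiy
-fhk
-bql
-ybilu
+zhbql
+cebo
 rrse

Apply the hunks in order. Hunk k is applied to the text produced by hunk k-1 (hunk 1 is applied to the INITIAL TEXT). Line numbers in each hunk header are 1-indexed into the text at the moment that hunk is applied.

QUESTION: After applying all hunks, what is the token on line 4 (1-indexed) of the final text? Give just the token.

Hunk 1: at line 7 remove [avrqh,wbc,nrch] add [rrse] -> 9 lines: fgiy fhk bvr wkzs wlnia rapm eqrk rrse kog
Hunk 2: at line 3 remove [wkzs,wlnia] add [qpl] -> 8 lines: fgiy fhk bvr qpl rapm eqrk rrse kog
Hunk 3: at line 1 remove [bvr,qpl,rapm] add [hisyv] -> 6 lines: fgiy fhk hisyv eqrk rrse kog
Hunk 4: at line 1 remove [hisyv,eqrk] add [bql,ybilu] -> 6 lines: fgiy fhk bql ybilu rrse kog
Hunk 5: at line 1 remove [fhk,bql,ybilu] add [zhbql,cebo] -> 5 lines: fgiy zhbql cebo rrse kog
Final line 4: rrse

Answer: rrse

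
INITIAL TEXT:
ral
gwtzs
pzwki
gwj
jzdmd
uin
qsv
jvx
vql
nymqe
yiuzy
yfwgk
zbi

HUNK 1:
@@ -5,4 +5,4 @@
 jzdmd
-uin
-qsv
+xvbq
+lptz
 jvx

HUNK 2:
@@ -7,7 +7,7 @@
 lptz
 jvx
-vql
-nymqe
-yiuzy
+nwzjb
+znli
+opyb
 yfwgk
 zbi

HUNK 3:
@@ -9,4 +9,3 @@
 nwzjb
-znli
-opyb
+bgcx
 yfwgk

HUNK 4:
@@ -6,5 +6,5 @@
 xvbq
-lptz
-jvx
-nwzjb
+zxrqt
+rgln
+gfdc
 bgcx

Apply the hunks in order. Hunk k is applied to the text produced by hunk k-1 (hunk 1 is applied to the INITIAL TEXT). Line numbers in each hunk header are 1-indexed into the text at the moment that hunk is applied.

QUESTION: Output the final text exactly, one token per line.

Hunk 1: at line 5 remove [uin,qsv] add [xvbq,lptz] -> 13 lines: ral gwtzs pzwki gwj jzdmd xvbq lptz jvx vql nymqe yiuzy yfwgk zbi
Hunk 2: at line 7 remove [vql,nymqe,yiuzy] add [nwzjb,znli,opyb] -> 13 lines: ral gwtzs pzwki gwj jzdmd xvbq lptz jvx nwzjb znli opyb yfwgk zbi
Hunk 3: at line 9 remove [znli,opyb] add [bgcx] -> 12 lines: ral gwtzs pzwki gwj jzdmd xvbq lptz jvx nwzjb bgcx yfwgk zbi
Hunk 4: at line 6 remove [lptz,jvx,nwzjb] add [zxrqt,rgln,gfdc] -> 12 lines: ral gwtzs pzwki gwj jzdmd xvbq zxrqt rgln gfdc bgcx yfwgk zbi

Answer: ral
gwtzs
pzwki
gwj
jzdmd
xvbq
zxrqt
rgln
gfdc
bgcx
yfwgk
zbi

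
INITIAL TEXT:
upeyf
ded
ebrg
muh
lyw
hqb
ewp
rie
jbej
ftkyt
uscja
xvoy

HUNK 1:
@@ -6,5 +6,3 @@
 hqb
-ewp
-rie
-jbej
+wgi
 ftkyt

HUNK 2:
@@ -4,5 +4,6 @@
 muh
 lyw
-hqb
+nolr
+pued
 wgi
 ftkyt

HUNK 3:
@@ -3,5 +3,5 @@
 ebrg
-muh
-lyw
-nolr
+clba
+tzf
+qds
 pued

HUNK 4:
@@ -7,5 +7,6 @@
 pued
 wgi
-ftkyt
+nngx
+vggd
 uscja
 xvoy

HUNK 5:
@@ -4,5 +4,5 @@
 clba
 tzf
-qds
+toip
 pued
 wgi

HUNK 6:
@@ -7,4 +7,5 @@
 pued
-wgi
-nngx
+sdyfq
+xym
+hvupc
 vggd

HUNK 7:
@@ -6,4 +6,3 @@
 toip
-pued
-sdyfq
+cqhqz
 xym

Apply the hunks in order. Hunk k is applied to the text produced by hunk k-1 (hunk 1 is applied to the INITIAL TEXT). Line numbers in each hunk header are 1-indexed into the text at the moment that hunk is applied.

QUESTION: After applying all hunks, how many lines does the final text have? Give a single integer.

Hunk 1: at line 6 remove [ewp,rie,jbej] add [wgi] -> 10 lines: upeyf ded ebrg muh lyw hqb wgi ftkyt uscja xvoy
Hunk 2: at line 4 remove [hqb] add [nolr,pued] -> 11 lines: upeyf ded ebrg muh lyw nolr pued wgi ftkyt uscja xvoy
Hunk 3: at line 3 remove [muh,lyw,nolr] add [clba,tzf,qds] -> 11 lines: upeyf ded ebrg clba tzf qds pued wgi ftkyt uscja xvoy
Hunk 4: at line 7 remove [ftkyt] add [nngx,vggd] -> 12 lines: upeyf ded ebrg clba tzf qds pued wgi nngx vggd uscja xvoy
Hunk 5: at line 4 remove [qds] add [toip] -> 12 lines: upeyf ded ebrg clba tzf toip pued wgi nngx vggd uscja xvoy
Hunk 6: at line 7 remove [wgi,nngx] add [sdyfq,xym,hvupc] -> 13 lines: upeyf ded ebrg clba tzf toip pued sdyfq xym hvupc vggd uscja xvoy
Hunk 7: at line 6 remove [pued,sdyfq] add [cqhqz] -> 12 lines: upeyf ded ebrg clba tzf toip cqhqz xym hvupc vggd uscja xvoy
Final line count: 12

Answer: 12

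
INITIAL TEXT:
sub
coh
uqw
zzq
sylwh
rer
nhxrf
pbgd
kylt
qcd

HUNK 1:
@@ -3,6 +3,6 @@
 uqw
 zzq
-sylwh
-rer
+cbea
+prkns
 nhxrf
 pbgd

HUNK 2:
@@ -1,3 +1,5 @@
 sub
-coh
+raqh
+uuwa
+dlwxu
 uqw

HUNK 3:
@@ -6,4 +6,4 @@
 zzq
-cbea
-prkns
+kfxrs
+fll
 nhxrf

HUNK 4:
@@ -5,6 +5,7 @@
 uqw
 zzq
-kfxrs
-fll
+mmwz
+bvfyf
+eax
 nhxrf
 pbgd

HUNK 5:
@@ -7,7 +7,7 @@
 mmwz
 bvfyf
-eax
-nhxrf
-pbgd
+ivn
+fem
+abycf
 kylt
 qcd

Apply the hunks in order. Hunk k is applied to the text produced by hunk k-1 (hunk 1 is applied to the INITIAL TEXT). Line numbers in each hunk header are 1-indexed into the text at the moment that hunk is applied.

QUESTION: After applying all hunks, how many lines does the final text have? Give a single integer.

Hunk 1: at line 3 remove [sylwh,rer] add [cbea,prkns] -> 10 lines: sub coh uqw zzq cbea prkns nhxrf pbgd kylt qcd
Hunk 2: at line 1 remove [coh] add [raqh,uuwa,dlwxu] -> 12 lines: sub raqh uuwa dlwxu uqw zzq cbea prkns nhxrf pbgd kylt qcd
Hunk 3: at line 6 remove [cbea,prkns] add [kfxrs,fll] -> 12 lines: sub raqh uuwa dlwxu uqw zzq kfxrs fll nhxrf pbgd kylt qcd
Hunk 4: at line 5 remove [kfxrs,fll] add [mmwz,bvfyf,eax] -> 13 lines: sub raqh uuwa dlwxu uqw zzq mmwz bvfyf eax nhxrf pbgd kylt qcd
Hunk 5: at line 7 remove [eax,nhxrf,pbgd] add [ivn,fem,abycf] -> 13 lines: sub raqh uuwa dlwxu uqw zzq mmwz bvfyf ivn fem abycf kylt qcd
Final line count: 13

Answer: 13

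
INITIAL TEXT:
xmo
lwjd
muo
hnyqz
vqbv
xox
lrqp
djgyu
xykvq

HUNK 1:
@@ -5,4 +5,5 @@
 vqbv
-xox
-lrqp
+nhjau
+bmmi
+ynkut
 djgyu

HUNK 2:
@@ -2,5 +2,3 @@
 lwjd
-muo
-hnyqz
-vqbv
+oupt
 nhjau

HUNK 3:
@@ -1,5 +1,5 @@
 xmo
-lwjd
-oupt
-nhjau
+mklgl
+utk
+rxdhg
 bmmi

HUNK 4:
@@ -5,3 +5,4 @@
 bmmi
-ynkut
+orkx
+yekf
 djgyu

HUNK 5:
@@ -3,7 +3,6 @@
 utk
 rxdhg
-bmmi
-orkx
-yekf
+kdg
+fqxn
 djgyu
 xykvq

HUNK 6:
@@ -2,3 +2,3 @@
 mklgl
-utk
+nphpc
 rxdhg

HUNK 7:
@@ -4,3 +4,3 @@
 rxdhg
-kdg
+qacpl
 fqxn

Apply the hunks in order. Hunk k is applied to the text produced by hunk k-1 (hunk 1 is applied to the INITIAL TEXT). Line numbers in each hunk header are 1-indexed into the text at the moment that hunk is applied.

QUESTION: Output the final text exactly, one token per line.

Answer: xmo
mklgl
nphpc
rxdhg
qacpl
fqxn
djgyu
xykvq

Derivation:
Hunk 1: at line 5 remove [xox,lrqp] add [nhjau,bmmi,ynkut] -> 10 lines: xmo lwjd muo hnyqz vqbv nhjau bmmi ynkut djgyu xykvq
Hunk 2: at line 2 remove [muo,hnyqz,vqbv] add [oupt] -> 8 lines: xmo lwjd oupt nhjau bmmi ynkut djgyu xykvq
Hunk 3: at line 1 remove [lwjd,oupt,nhjau] add [mklgl,utk,rxdhg] -> 8 lines: xmo mklgl utk rxdhg bmmi ynkut djgyu xykvq
Hunk 4: at line 5 remove [ynkut] add [orkx,yekf] -> 9 lines: xmo mklgl utk rxdhg bmmi orkx yekf djgyu xykvq
Hunk 5: at line 3 remove [bmmi,orkx,yekf] add [kdg,fqxn] -> 8 lines: xmo mklgl utk rxdhg kdg fqxn djgyu xykvq
Hunk 6: at line 2 remove [utk] add [nphpc] -> 8 lines: xmo mklgl nphpc rxdhg kdg fqxn djgyu xykvq
Hunk 7: at line 4 remove [kdg] add [qacpl] -> 8 lines: xmo mklgl nphpc rxdhg qacpl fqxn djgyu xykvq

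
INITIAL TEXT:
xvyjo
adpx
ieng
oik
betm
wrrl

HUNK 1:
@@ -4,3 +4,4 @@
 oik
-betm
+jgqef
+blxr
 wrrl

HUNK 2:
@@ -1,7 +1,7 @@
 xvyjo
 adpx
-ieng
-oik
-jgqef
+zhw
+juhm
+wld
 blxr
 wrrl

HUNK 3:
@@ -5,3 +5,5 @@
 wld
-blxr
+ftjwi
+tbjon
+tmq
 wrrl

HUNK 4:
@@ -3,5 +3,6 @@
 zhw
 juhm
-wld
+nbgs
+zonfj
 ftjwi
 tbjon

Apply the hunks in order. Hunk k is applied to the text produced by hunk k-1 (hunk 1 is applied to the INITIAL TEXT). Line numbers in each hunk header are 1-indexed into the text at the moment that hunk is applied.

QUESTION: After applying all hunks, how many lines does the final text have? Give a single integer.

Answer: 10

Derivation:
Hunk 1: at line 4 remove [betm] add [jgqef,blxr] -> 7 lines: xvyjo adpx ieng oik jgqef blxr wrrl
Hunk 2: at line 1 remove [ieng,oik,jgqef] add [zhw,juhm,wld] -> 7 lines: xvyjo adpx zhw juhm wld blxr wrrl
Hunk 3: at line 5 remove [blxr] add [ftjwi,tbjon,tmq] -> 9 lines: xvyjo adpx zhw juhm wld ftjwi tbjon tmq wrrl
Hunk 4: at line 3 remove [wld] add [nbgs,zonfj] -> 10 lines: xvyjo adpx zhw juhm nbgs zonfj ftjwi tbjon tmq wrrl
Final line count: 10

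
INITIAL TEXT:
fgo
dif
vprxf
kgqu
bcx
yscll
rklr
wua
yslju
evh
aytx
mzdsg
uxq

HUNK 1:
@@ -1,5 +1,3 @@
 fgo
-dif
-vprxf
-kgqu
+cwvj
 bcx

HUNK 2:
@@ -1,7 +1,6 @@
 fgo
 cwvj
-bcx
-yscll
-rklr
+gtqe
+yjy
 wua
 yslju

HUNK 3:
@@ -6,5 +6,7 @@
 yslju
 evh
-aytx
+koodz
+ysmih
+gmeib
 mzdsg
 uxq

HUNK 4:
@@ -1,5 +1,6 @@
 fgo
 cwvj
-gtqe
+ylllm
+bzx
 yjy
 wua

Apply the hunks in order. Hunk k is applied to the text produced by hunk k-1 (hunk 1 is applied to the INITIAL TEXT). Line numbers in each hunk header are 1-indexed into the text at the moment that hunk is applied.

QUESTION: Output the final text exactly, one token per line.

Hunk 1: at line 1 remove [dif,vprxf,kgqu] add [cwvj] -> 11 lines: fgo cwvj bcx yscll rklr wua yslju evh aytx mzdsg uxq
Hunk 2: at line 1 remove [bcx,yscll,rklr] add [gtqe,yjy] -> 10 lines: fgo cwvj gtqe yjy wua yslju evh aytx mzdsg uxq
Hunk 3: at line 6 remove [aytx] add [koodz,ysmih,gmeib] -> 12 lines: fgo cwvj gtqe yjy wua yslju evh koodz ysmih gmeib mzdsg uxq
Hunk 4: at line 1 remove [gtqe] add [ylllm,bzx] -> 13 lines: fgo cwvj ylllm bzx yjy wua yslju evh koodz ysmih gmeib mzdsg uxq

Answer: fgo
cwvj
ylllm
bzx
yjy
wua
yslju
evh
koodz
ysmih
gmeib
mzdsg
uxq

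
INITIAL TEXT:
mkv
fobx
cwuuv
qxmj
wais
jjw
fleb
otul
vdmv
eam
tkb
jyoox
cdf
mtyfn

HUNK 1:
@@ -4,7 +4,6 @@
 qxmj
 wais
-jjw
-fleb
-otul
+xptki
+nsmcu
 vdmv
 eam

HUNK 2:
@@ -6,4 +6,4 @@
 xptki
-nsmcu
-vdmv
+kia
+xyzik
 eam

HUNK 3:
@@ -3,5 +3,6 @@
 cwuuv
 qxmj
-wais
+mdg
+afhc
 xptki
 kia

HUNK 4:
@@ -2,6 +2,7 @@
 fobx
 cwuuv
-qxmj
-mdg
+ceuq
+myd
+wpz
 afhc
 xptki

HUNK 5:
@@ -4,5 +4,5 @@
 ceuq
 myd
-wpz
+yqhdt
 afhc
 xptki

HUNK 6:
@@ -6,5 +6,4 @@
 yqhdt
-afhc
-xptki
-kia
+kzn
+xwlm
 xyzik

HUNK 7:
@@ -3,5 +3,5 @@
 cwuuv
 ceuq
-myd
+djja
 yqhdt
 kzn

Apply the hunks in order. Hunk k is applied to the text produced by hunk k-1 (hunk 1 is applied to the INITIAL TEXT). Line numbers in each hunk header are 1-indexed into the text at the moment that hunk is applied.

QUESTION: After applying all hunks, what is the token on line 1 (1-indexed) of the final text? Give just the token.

Answer: mkv

Derivation:
Hunk 1: at line 4 remove [jjw,fleb,otul] add [xptki,nsmcu] -> 13 lines: mkv fobx cwuuv qxmj wais xptki nsmcu vdmv eam tkb jyoox cdf mtyfn
Hunk 2: at line 6 remove [nsmcu,vdmv] add [kia,xyzik] -> 13 lines: mkv fobx cwuuv qxmj wais xptki kia xyzik eam tkb jyoox cdf mtyfn
Hunk 3: at line 3 remove [wais] add [mdg,afhc] -> 14 lines: mkv fobx cwuuv qxmj mdg afhc xptki kia xyzik eam tkb jyoox cdf mtyfn
Hunk 4: at line 2 remove [qxmj,mdg] add [ceuq,myd,wpz] -> 15 lines: mkv fobx cwuuv ceuq myd wpz afhc xptki kia xyzik eam tkb jyoox cdf mtyfn
Hunk 5: at line 4 remove [wpz] add [yqhdt] -> 15 lines: mkv fobx cwuuv ceuq myd yqhdt afhc xptki kia xyzik eam tkb jyoox cdf mtyfn
Hunk 6: at line 6 remove [afhc,xptki,kia] add [kzn,xwlm] -> 14 lines: mkv fobx cwuuv ceuq myd yqhdt kzn xwlm xyzik eam tkb jyoox cdf mtyfn
Hunk 7: at line 3 remove [myd] add [djja] -> 14 lines: mkv fobx cwuuv ceuq djja yqhdt kzn xwlm xyzik eam tkb jyoox cdf mtyfn
Final line 1: mkv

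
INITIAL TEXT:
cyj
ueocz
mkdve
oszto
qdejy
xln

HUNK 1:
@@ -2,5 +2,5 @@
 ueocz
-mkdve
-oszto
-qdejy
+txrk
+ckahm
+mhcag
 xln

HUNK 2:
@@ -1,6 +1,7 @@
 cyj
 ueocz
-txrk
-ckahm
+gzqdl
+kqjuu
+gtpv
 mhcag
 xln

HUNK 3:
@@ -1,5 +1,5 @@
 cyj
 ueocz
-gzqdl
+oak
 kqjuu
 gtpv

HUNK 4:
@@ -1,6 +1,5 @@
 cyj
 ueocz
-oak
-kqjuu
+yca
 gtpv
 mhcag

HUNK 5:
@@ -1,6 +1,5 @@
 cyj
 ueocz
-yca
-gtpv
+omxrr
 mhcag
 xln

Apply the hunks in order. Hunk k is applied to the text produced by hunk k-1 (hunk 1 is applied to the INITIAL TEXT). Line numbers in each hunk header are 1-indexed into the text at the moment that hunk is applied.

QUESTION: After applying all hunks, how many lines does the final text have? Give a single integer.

Answer: 5

Derivation:
Hunk 1: at line 2 remove [mkdve,oszto,qdejy] add [txrk,ckahm,mhcag] -> 6 lines: cyj ueocz txrk ckahm mhcag xln
Hunk 2: at line 1 remove [txrk,ckahm] add [gzqdl,kqjuu,gtpv] -> 7 lines: cyj ueocz gzqdl kqjuu gtpv mhcag xln
Hunk 3: at line 1 remove [gzqdl] add [oak] -> 7 lines: cyj ueocz oak kqjuu gtpv mhcag xln
Hunk 4: at line 1 remove [oak,kqjuu] add [yca] -> 6 lines: cyj ueocz yca gtpv mhcag xln
Hunk 5: at line 1 remove [yca,gtpv] add [omxrr] -> 5 lines: cyj ueocz omxrr mhcag xln
Final line count: 5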